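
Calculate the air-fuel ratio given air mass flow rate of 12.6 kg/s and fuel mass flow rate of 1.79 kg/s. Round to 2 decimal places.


AFR = m_air / m_fuel
AFR = 12.6 / 1.79 = 7.04


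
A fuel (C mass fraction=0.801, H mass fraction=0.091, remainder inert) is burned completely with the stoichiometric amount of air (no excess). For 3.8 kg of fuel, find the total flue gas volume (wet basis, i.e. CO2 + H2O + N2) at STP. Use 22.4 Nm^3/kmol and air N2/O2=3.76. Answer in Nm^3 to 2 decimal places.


Per kg fuel: CO2 = (C/12 kmol)*22.4 = (0.801/12)*22.4 = 1.49520 Nm^3
Per kg fuel: H2O = (H/2 kmol)*22.4 = (0.091/2)*22.4 = 1.01920 Nm^3
O2 needed per kg fuel = C/12 + H/4 = 0.801/12 + 0.091/4 = 0.08950000 kmol
Per kg fuel: N2 = O2*3.76*22.4 = 0.08950000*3.76*22.4 = 7.53805 Nm^3
Total per kg = 1.49520 + 1.01920 + 7.53805 = 10.05245 Nm^3
Total = 10.05245 * 3.8 = 38.20 Nm^3


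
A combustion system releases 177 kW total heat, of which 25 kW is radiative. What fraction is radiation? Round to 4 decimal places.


f_rad = Q_rad / Q_total
f_rad = 25 / 177 = 0.1412


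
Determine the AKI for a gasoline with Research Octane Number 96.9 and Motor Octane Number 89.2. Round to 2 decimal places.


AKI = (RON + MON) / 2
AKI = (96.9 + 89.2) / 2
AKI = 186.1 / 2 = 93.05


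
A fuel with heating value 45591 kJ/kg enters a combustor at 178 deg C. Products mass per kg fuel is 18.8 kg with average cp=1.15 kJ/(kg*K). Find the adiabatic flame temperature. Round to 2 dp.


T_ad = T_in + Hc / (m_p * cp)
Denominator = 18.8 * 1.15 = 21.6200
Temperature rise = 45591 / 21.6200 = 2108.74 K
T_ad = 178 + 2108.74 = 2286.74 deg C


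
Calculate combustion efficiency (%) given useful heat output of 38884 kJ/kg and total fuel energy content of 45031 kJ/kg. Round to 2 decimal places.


Efficiency = (Q_useful / Q_fuel) * 100
Efficiency = (38884 / 45031) * 100
Efficiency = 0.8635 * 100 = 86.35%


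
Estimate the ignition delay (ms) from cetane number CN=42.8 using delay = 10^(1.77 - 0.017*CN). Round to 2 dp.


delay = 10^(1.77 - 0.017*CN)
Exponent = 1.77 - 0.017*42.8 = 1.0424
delay = 10^1.0424 = 11.03 ms


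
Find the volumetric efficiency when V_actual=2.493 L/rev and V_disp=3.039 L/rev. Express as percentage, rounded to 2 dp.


eta_v = (V_actual / V_disp) * 100
Ratio = 2.493 / 3.039 = 0.8203
eta_v = 0.8203 * 100 = 82.03%


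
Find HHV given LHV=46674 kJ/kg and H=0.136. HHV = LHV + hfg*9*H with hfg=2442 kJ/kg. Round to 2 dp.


HHV = LHV + hfg * 9 * H
Water addition = 2442 * 9 * 0.136 = 2989.008 kJ/kg
HHV = 46674 + 2989.008 = 49663.01 kJ/kg


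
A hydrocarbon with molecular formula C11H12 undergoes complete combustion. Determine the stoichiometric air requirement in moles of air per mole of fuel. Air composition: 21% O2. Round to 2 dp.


Balanced combustion: C11H12 + 14 O2 -> 11 CO2 + 6 H2O
O2 needed = C + H/4 = 11 + 12/4 = 14.00 moles
Air moles = O2 / 0.21 = 14.00 / 0.21 = 66.67 moles air


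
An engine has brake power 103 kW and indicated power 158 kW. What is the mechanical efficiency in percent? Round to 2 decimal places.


eta_mech = (BP / IP) * 100
Ratio = 103 / 158 = 0.6519
eta_mech = 0.6519 * 100 = 65.19%


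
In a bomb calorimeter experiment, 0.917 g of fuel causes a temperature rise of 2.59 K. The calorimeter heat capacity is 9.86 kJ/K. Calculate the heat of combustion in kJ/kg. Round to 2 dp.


Hc = C_cal * delta_T / m_fuel
Q_released = 9.86 * 2.59 = 25.5374 kJ
m_fuel = 0.917 g = 0.917/1000 kg = 0.000917 kg
Hc = 25.5374 / 0.000917 = 27848.85 kJ/kg


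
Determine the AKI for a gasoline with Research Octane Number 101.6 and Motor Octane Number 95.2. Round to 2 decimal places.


AKI = (RON + MON) / 2
AKI = (101.6 + 95.2) / 2
AKI = 196.8 / 2 = 98.40


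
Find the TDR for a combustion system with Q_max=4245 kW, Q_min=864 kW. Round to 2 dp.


TDR = Q_max / Q_min
TDR = 4245 / 864 = 4.91


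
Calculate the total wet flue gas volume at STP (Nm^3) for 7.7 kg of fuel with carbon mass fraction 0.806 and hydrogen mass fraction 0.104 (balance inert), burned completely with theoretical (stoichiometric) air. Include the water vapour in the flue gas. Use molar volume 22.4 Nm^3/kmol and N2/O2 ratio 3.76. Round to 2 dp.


Per kg fuel: CO2 = (C/12 kmol)*22.4 = (0.806/12)*22.4 = 1.50453 Nm^3
Per kg fuel: H2O = (H/2 kmol)*22.4 = (0.104/2)*22.4 = 1.16480 Nm^3
O2 needed per kg fuel = C/12 + H/4 = 0.806/12 + 0.104/4 = 0.09316667 kmol
Per kg fuel: N2 = O2*3.76*22.4 = 0.09316667*3.76*22.4 = 7.84687 Nm^3
Total per kg = 1.50453 + 1.16480 + 7.84687 = 10.51620 Nm^3
Total = 10.51620 * 7.7 = 80.97 Nm^3


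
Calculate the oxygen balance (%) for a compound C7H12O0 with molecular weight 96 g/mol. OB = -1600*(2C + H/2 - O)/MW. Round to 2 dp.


OB = -1600 * (2C + H/2 - O) / MW
Inner = 2*7 + 12/2 - 0 = 20.00
OB = -1600 * 20.00 / 96 = -333.33%


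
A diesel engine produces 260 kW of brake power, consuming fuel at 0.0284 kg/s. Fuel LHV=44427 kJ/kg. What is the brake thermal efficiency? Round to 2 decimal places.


eta_BTE = (BP / (mf * LHV)) * 100
Denominator = 0.0284 * 44427 = 1261.7268 kW
eta_BTE = (260 / 1261.7268) * 100 = 20.61%


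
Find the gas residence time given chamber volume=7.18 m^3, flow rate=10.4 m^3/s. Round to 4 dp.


tau = V / Q_flow
tau = 7.18 / 10.4 = 0.6904 s


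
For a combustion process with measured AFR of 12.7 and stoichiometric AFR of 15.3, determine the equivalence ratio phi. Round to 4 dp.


phi = AFR_stoich / AFR_actual
phi = 15.3 / 12.7 = 1.2047


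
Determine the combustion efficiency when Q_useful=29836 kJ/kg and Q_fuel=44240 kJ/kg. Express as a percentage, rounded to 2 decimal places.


Efficiency = (Q_useful / Q_fuel) * 100
Efficiency = (29836 / 44240) * 100
Efficiency = 0.6744 * 100 = 67.44%


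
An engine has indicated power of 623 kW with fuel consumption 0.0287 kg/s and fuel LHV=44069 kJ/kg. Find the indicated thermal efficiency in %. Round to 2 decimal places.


eta_ith = (IP / (mf * LHV)) * 100
Denominator = 0.0287 * 44069 = 1264.7803 kW
eta_ith = (623 / 1264.7803) * 100 = 49.26%


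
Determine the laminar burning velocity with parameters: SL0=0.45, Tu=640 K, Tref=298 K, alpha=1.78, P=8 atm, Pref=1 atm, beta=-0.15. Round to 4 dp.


SL = SL0 * (Tu/Tref)^alpha * (P/Pref)^beta
T ratio = 640/298 = 2.14765101
(T ratio)^alpha = 2.14765101^1.78 = 3.898481
(P/Pref)^beta = 8^(-0.15) = 0.732043
SL = 0.45 * 3.898481 * 0.732043 = 1.2842 m/s


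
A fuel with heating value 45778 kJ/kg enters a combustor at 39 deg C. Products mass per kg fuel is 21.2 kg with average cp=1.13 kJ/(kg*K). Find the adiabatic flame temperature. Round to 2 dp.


T_ad = T_in + Hc / (m_p * cp)
Denominator = 21.2 * 1.13 = 23.9560
Temperature rise = 45778 / 23.9560 = 1910.92 K
T_ad = 39 + 1910.92 = 1949.92 deg C


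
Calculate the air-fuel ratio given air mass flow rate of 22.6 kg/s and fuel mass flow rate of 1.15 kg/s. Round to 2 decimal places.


AFR = m_air / m_fuel
AFR = 22.6 / 1.15 = 19.65


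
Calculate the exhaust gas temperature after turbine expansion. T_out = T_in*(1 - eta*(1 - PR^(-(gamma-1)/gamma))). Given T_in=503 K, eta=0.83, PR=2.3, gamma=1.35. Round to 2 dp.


T_out = T_in * (1 - eta * (1 - PR^(-(gamma-1)/gamma)))
Exponent = -(1.35-1)/1.35 = -0.25925926
PR^exp = 2.3^(-0.25925926) = 0.80578413
Factor = 1 - 0.83*(1 - 0.80578413) = 0.83880083
T_out = 503 * 0.83880083 = 421.92 K


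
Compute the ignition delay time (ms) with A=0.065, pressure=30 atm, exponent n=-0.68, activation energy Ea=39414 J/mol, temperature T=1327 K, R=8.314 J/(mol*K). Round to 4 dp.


tau = A * P^n * exp(Ea/(R*T))
P^n = 30^(-0.68) = 0.09898230
Ea/(R*T) = 39414/(8.314*1327) = 3.572478
exp(Ea/(R*T)) = 35.604714
tau = 0.065 * 0.09898230 * 35.604714 = 0.2291 ms


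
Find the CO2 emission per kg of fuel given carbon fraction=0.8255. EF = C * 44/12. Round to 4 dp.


EF = C_frac * (M_CO2 / M_C)
EF = 0.8255 * (44/12)
EF = 0.8255 * 3.666667 = 3.0268 kg_CO2/kg_fuel


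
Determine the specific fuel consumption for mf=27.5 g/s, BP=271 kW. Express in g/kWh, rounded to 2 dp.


SFC = (mf / BP) * 3600
Rate = 27.5 / 271 = 0.101476 g/(s*kW)
SFC = 0.101476 * 3600 = 365.31 g/kWh


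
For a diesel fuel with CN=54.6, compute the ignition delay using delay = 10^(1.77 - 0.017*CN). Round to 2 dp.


delay = 10^(1.77 - 0.017*CN)
Exponent = 1.77 - 0.017*54.6 = 0.8418
delay = 10^0.8418 = 6.95 ms


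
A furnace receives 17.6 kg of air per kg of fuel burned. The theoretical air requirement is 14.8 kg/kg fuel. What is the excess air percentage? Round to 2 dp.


Excess air = actual - stoichiometric = 17.6 - 14.8 = 2.80 kg/kg fuel
Excess air % = (excess / stoich) * 100 = (2.80 / 14.8) * 100 = 18.92%


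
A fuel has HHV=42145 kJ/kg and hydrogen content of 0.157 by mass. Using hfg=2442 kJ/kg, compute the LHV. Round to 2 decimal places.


LHV = HHV - hfg * 9 * H
Water correction = 2442 * 9 * 0.157 = 3450.546 kJ/kg
LHV = 42145 - 3450.546 = 38694.45 kJ/kg


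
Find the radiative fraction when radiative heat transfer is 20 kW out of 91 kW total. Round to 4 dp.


f_rad = Q_rad / Q_total
f_rad = 20 / 91 = 0.2198


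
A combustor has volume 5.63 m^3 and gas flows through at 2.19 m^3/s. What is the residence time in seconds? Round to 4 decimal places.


tau = V / Q_flow
tau = 5.63 / 2.19 = 2.5708 s


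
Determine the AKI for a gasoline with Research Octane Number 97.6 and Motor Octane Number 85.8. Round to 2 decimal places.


AKI = (RON + MON) / 2
AKI = (97.6 + 85.8) / 2
AKI = 183.4 / 2 = 91.70


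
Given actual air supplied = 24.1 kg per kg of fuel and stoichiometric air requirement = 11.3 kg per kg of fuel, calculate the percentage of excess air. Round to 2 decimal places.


Excess air = actual - stoichiometric = 24.1 - 11.3 = 12.80 kg/kg fuel
Excess air % = (excess / stoich) * 100 = (12.80 / 11.3) * 100 = 113.27%


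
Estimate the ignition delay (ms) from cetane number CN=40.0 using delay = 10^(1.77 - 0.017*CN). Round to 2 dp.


delay = 10^(1.77 - 0.017*CN)
Exponent = 1.77 - 0.017*40.0 = 1.0900
delay = 10^1.0900 = 12.30 ms


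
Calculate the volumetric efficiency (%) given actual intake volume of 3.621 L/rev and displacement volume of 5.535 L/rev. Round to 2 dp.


eta_v = (V_actual / V_disp) * 100
Ratio = 3.621 / 5.535 = 0.6542
eta_v = 0.6542 * 100 = 65.42%


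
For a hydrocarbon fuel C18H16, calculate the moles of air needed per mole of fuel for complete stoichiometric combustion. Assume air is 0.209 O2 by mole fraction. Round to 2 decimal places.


Balanced combustion: C18H16 + 22 O2 -> 18 CO2 + 8 H2O
O2 needed = C + H/4 = 18 + 16/4 = 22.00 moles
Air moles = O2 / 0.209 = 22.00 / 0.209 = 105.26 moles air


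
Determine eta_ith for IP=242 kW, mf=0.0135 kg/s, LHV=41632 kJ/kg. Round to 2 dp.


eta_ith = (IP / (mf * LHV)) * 100
Denominator = 0.0135 * 41632 = 562.0320 kW
eta_ith = (242 / 562.0320) * 100 = 43.06%


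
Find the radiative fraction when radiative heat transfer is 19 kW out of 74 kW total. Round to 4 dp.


f_rad = Q_rad / Q_total
f_rad = 19 / 74 = 0.2568


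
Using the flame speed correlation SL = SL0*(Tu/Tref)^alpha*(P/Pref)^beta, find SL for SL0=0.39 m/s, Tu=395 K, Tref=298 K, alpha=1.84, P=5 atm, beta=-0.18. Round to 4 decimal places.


SL = SL0 * (Tu/Tref)^alpha * (P/Pref)^beta
T ratio = 395/298 = 1.32550336
(T ratio)^alpha = 1.32550336^1.84 = 1.679503
(P/Pref)^beta = 5^(-0.18) = 0.748489
SL = 0.39 * 1.679503 * 0.748489 = 0.4903 m/s


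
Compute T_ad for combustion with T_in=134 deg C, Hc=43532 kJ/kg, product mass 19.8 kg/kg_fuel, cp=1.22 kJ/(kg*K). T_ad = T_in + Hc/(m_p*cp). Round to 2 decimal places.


T_ad = T_in + Hc / (m_p * cp)
Denominator = 19.8 * 1.22 = 24.1560
Temperature rise = 43532 / 24.1560 = 1802.12 K
T_ad = 134 + 1802.12 = 1936.12 deg C


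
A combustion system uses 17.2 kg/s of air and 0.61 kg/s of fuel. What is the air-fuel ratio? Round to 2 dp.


AFR = m_air / m_fuel
AFR = 17.2 / 0.61 = 28.20


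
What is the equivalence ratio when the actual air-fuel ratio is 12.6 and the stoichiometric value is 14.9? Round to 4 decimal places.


phi = AFR_stoich / AFR_actual
phi = 14.9 / 12.6 = 1.1825


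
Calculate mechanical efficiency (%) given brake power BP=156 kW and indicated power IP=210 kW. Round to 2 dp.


eta_mech = (BP / IP) * 100
Ratio = 156 / 210 = 0.7429
eta_mech = 0.7429 * 100 = 74.29%


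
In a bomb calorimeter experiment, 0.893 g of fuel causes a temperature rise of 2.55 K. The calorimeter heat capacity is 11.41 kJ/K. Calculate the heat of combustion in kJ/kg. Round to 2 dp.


Hc = C_cal * delta_T / m_fuel
Q_released = 11.41 * 2.55 = 29.0955 kJ
m_fuel = 0.893 g = 0.893/1000 kg = 0.000893 kg
Hc = 29.0955 / 0.000893 = 32581.75 kJ/kg


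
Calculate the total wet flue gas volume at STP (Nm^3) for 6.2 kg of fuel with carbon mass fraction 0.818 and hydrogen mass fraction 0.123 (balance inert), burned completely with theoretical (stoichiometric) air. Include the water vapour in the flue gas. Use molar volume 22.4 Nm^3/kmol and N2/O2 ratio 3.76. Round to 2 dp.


Per kg fuel: CO2 = (C/12 kmol)*22.4 = (0.818/12)*22.4 = 1.52693 Nm^3
Per kg fuel: H2O = (H/2 kmol)*22.4 = (0.123/2)*22.4 = 1.37760 Nm^3
O2 needed per kg fuel = C/12 + H/4 = 0.818/12 + 0.123/4 = 0.09891667 kmol
Per kg fuel: N2 = O2*3.76*22.4 = 0.09891667*3.76*22.4 = 8.33116 Nm^3
Total per kg = 1.52693 + 1.37760 + 8.33116 = 11.23569 Nm^3
Total = 11.23569 * 6.2 = 69.66 Nm^3


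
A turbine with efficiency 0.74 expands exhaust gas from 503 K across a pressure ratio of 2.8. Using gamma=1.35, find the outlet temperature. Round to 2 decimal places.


T_out = T_in * (1 - eta * (1 - PR^(-(gamma-1)/gamma)))
Exponent = -(1.35-1)/1.35 = -0.25925926
PR^exp = 2.8^(-0.25925926) = 0.76572026
Factor = 1 - 0.74*(1 - 0.76572026) = 0.82663299
T_out = 503 * 0.82663299 = 415.80 K


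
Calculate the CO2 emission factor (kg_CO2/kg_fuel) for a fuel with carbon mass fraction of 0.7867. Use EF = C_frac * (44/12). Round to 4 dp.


EF = C_frac * (M_CO2 / M_C)
EF = 0.7867 * (44/12)
EF = 0.7867 * 3.666667 = 2.8846 kg_CO2/kg_fuel


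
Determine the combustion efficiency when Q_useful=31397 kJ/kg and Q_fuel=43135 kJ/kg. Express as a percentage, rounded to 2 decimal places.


Efficiency = (Q_useful / Q_fuel) * 100
Efficiency = (31397 / 43135) * 100
Efficiency = 0.7279 * 100 = 72.79%


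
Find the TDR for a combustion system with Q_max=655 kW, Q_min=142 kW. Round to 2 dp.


TDR = Q_max / Q_min
TDR = 655 / 142 = 4.61


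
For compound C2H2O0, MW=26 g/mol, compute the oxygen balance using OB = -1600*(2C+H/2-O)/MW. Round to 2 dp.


OB = -1600 * (2C + H/2 - O) / MW
Inner = 2*2 + 2/2 - 0 = 5.00
OB = -1600 * 5.00 / 26 = -307.69%


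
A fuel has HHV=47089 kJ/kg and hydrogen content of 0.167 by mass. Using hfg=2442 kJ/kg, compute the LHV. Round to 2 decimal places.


LHV = HHV - hfg * 9 * H
Water correction = 2442 * 9 * 0.167 = 3670.326 kJ/kg
LHV = 47089 - 3670.326 = 43418.67 kJ/kg


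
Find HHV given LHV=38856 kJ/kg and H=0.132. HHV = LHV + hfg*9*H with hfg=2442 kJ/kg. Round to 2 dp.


HHV = LHV + hfg * 9 * H
Water addition = 2442 * 9 * 0.132 = 2901.096 kJ/kg
HHV = 38856 + 2901.096 = 41757.10 kJ/kg


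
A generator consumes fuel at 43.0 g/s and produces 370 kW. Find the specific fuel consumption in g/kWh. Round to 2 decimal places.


SFC = (mf / BP) * 3600
Rate = 43.0 / 370 = 0.116216 g/(s*kW)
SFC = 0.116216 * 3600 = 418.38 g/kWh


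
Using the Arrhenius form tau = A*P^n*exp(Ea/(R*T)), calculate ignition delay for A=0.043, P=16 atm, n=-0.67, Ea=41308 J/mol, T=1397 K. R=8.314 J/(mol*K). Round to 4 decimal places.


tau = A * P^n * exp(Ea/(R*T))
P^n = 16^(-0.67) = 0.15604132
Ea/(R*T) = 41308/(8.314*1397) = 3.556540
exp(Ea/(R*T)) = 35.041756
tau = 0.043 * 0.15604132 * 35.041756 = 0.2351 ms


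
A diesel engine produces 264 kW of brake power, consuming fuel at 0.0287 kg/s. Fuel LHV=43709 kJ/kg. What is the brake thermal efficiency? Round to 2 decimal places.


eta_BTE = (BP / (mf * LHV)) * 100
Denominator = 0.0287 * 43709 = 1254.4483 kW
eta_BTE = (264 / 1254.4483) * 100 = 21.05%


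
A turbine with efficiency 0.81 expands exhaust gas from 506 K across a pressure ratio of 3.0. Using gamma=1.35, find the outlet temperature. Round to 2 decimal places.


T_out = T_in * (1 - eta * (1 - PR^(-(gamma-1)/gamma)))
Exponent = -(1.35-1)/1.35 = -0.25925926
PR^exp = 3.0^(-0.25925926) = 0.75214556
Factor = 1 - 0.81*(1 - 0.75214556) = 0.79923790
T_out = 506 * 0.79923790 = 404.41 K


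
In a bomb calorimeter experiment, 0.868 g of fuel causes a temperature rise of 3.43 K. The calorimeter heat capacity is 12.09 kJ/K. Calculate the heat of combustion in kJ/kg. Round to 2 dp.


Hc = C_cal * delta_T / m_fuel
Q_released = 12.09 * 3.43 = 41.4687 kJ
m_fuel = 0.868 g = 0.868/1000 kg = 0.000868 kg
Hc = 41.4687 / 0.000868 = 47775.00 kJ/kg


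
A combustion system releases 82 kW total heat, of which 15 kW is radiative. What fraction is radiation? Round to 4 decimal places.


f_rad = Q_rad / Q_total
f_rad = 15 / 82 = 0.1829


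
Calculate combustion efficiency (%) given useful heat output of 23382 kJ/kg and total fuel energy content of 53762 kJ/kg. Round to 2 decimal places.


Efficiency = (Q_useful / Q_fuel) * 100
Efficiency = (23382 / 53762) * 100
Efficiency = 0.4349 * 100 = 43.49%


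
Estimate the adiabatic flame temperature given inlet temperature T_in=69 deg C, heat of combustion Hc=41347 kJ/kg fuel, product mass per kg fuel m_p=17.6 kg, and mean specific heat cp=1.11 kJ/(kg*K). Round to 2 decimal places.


T_ad = T_in + Hc / (m_p * cp)
Denominator = 17.6 * 1.11 = 19.5360
Temperature rise = 41347 / 19.5360 = 2116.45 K
T_ad = 69 + 2116.45 = 2185.45 deg C


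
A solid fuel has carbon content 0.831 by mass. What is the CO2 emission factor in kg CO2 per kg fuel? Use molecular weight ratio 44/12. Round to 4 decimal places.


EF = C_frac * (M_CO2 / M_C)
EF = 0.831 * (44/12)
EF = 0.831 * 3.666667 = 3.0470 kg_CO2/kg_fuel


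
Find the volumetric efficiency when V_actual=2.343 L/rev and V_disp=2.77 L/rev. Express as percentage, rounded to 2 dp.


eta_v = (V_actual / V_disp) * 100
Ratio = 2.343 / 2.77 = 0.8458
eta_v = 0.8458 * 100 = 84.58%


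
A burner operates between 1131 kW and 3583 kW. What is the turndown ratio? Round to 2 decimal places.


TDR = Q_max / Q_min
TDR = 3583 / 1131 = 3.17


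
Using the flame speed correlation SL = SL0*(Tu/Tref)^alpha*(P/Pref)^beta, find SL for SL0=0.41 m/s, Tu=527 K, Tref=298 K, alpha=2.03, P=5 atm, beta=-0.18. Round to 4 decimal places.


SL = SL0 * (Tu/Tref)^alpha * (P/Pref)^beta
T ratio = 527/298 = 1.76845638
(T ratio)^alpha = 1.76845638^2.03 = 3.181387
(P/Pref)^beta = 5^(-0.18) = 0.748489
SL = 0.41 * 3.181387 * 0.748489 = 0.9763 m/s


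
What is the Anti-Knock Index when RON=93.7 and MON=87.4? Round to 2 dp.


AKI = (RON + MON) / 2
AKI = (93.7 + 87.4) / 2
AKI = 181.1 / 2 = 90.55


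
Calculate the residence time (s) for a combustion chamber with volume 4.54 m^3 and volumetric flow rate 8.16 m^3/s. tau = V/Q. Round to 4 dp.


tau = V / Q_flow
tau = 4.54 / 8.16 = 0.5564 s


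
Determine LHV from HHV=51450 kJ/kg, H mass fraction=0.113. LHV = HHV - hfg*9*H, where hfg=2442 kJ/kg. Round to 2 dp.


LHV = HHV - hfg * 9 * H
Water correction = 2442 * 9 * 0.113 = 2483.514 kJ/kg
LHV = 51450 - 2483.514 = 48966.49 kJ/kg


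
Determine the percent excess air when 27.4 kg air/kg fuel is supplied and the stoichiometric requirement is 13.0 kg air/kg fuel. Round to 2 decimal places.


Excess air = actual - stoichiometric = 27.4 - 13.0 = 14.40 kg/kg fuel
Excess air % = (excess / stoich) * 100 = (14.40 / 13.0) * 100 = 110.77%


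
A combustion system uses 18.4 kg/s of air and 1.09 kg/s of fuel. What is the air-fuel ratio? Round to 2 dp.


AFR = m_air / m_fuel
AFR = 18.4 / 1.09 = 16.88


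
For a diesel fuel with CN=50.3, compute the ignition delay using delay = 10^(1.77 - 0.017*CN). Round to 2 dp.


delay = 10^(1.77 - 0.017*CN)
Exponent = 1.77 - 0.017*50.3 = 0.9149
delay = 10^0.9149 = 8.22 ms


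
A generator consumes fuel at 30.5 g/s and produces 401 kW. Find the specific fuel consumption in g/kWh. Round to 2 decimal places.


SFC = (mf / BP) * 3600
Rate = 30.5 / 401 = 0.076060 g/(s*kW)
SFC = 0.076060 * 3600 = 273.82 g/kWh


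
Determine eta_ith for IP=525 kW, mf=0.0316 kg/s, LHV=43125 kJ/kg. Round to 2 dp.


eta_ith = (IP / (mf * LHV)) * 100
Denominator = 0.0316 * 43125 = 1362.7500 kW
eta_ith = (525 / 1362.7500) * 100 = 38.53%


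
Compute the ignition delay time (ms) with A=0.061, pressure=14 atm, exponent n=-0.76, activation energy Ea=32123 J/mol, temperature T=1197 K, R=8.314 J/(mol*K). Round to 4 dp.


tau = A * P^n * exp(Ea/(R*T))
P^n = 14^(-0.76) = 0.13456828
Ea/(R*T) = 32123/(8.314*1197) = 3.227839
exp(Ea/(R*T)) = 25.225098
tau = 0.061 * 0.13456828 * 25.225098 = 0.2071 ms


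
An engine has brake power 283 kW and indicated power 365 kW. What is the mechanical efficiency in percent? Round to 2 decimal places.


eta_mech = (BP / IP) * 100
Ratio = 283 / 365 = 0.7753
eta_mech = 0.7753 * 100 = 77.53%


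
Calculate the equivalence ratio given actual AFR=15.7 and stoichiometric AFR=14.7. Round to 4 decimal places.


phi = AFR_stoich / AFR_actual
phi = 14.7 / 15.7 = 0.9363


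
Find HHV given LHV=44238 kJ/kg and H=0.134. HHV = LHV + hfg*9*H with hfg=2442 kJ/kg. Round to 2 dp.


HHV = LHV + hfg * 9 * H
Water addition = 2442 * 9 * 0.134 = 2945.052 kJ/kg
HHV = 44238 + 2945.052 = 47183.05 kJ/kg


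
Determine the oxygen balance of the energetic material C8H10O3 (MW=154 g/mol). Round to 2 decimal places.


OB = -1600 * (2C + H/2 - O) / MW
Inner = 2*8 + 10/2 - 3 = 18.00
OB = -1600 * 18.00 / 154 = -187.01%


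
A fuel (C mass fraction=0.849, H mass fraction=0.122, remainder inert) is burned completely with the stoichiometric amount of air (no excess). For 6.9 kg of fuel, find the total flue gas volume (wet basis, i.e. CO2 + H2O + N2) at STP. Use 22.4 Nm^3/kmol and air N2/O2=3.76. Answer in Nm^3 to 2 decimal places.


Per kg fuel: CO2 = (C/12 kmol)*22.4 = (0.849/12)*22.4 = 1.58480 Nm^3
Per kg fuel: H2O = (H/2 kmol)*22.4 = (0.122/2)*22.4 = 1.36640 Nm^3
O2 needed per kg fuel = C/12 + H/4 = 0.849/12 + 0.122/4 = 0.10125000 kmol
Per kg fuel: N2 = O2*3.76*22.4 = 0.10125000*3.76*22.4 = 8.52768 Nm^3
Total per kg = 1.58480 + 1.36640 + 8.52768 = 11.47888 Nm^3
Total = 11.47888 * 6.9 = 79.20 Nm^3


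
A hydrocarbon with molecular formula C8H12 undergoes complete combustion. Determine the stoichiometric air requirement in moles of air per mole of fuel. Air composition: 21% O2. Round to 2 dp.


Balanced combustion: C8H12 + 11 O2 -> 8 CO2 + 6 H2O
O2 needed = C + H/4 = 8 + 12/4 = 11.00 moles
Air moles = O2 / 0.21 = 11.00 / 0.21 = 52.38 moles air


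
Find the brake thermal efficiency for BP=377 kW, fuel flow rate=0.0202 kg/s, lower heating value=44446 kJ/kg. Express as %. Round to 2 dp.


eta_BTE = (BP / (mf * LHV)) * 100
Denominator = 0.0202 * 44446 = 897.8092 kW
eta_BTE = (377 / 897.8092) * 100 = 41.99%


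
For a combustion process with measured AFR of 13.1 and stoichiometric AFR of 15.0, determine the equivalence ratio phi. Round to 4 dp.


phi = AFR_stoich / AFR_actual
phi = 15.0 / 13.1 = 1.1450


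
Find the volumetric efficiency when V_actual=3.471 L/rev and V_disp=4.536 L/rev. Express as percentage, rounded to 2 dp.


eta_v = (V_actual / V_disp) * 100
Ratio = 3.471 / 4.536 = 0.7652
eta_v = 0.7652 * 100 = 76.52%


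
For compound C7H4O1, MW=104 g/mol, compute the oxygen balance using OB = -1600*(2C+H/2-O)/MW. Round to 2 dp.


OB = -1600 * (2C + H/2 - O) / MW
Inner = 2*7 + 4/2 - 1 = 15.00
OB = -1600 * 15.00 / 104 = -230.77%


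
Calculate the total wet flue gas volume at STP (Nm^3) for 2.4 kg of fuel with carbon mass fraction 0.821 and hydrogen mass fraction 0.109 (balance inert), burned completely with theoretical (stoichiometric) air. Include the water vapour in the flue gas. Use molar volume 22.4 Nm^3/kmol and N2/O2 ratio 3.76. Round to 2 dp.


Per kg fuel: CO2 = (C/12 kmol)*22.4 = (0.821/12)*22.4 = 1.53253 Nm^3
Per kg fuel: H2O = (H/2 kmol)*22.4 = (0.109/2)*22.4 = 1.22080 Nm^3
O2 needed per kg fuel = C/12 + H/4 = 0.821/12 + 0.109/4 = 0.09566667 kmol
Per kg fuel: N2 = O2*3.76*22.4 = 0.09566667*3.76*22.4 = 8.05743 Nm^3
Total per kg = 1.53253 + 1.22080 + 8.05743 = 10.81076 Nm^3
Total = 10.81076 * 2.4 = 25.95 Nm^3


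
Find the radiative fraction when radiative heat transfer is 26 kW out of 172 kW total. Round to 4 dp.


f_rad = Q_rad / Q_total
f_rad = 26 / 172 = 0.1512


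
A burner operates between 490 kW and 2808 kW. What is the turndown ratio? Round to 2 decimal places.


TDR = Q_max / Q_min
TDR = 2808 / 490 = 5.73


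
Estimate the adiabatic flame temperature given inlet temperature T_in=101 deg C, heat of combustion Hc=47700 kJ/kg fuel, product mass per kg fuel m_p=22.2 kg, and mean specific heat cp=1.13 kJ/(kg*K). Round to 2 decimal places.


T_ad = T_in + Hc / (m_p * cp)
Denominator = 22.2 * 1.13 = 25.0860
Temperature rise = 47700 / 25.0860 = 1901.46 K
T_ad = 101 + 1901.46 = 2002.46 deg C


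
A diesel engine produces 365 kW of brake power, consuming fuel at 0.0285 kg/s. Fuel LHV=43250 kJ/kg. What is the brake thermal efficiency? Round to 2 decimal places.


eta_BTE = (BP / (mf * LHV)) * 100
Denominator = 0.0285 * 43250 = 1232.6250 kW
eta_BTE = (365 / 1232.6250) * 100 = 29.61%


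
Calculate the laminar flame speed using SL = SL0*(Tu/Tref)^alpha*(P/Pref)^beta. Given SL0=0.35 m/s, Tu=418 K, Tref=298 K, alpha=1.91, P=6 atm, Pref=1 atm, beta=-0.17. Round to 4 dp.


SL = SL0 * (Tu/Tref)^alpha * (P/Pref)^beta
T ratio = 418/298 = 1.40268456
(T ratio)^alpha = 1.40268456^1.91 = 1.908506
(P/Pref)^beta = 6^(-0.17) = 0.737419
SL = 0.35 * 1.908506 * 0.737419 = 0.4926 m/s


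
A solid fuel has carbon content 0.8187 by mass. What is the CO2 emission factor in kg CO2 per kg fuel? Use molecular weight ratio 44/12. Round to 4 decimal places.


EF = C_frac * (M_CO2 / M_C)
EF = 0.8187 * (44/12)
EF = 0.8187 * 3.666667 = 3.0019 kg_CO2/kg_fuel


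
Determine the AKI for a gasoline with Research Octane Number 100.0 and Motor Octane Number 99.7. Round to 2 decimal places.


AKI = (RON + MON) / 2
AKI = (100.0 + 99.7) / 2
AKI = 199.7 / 2 = 99.85


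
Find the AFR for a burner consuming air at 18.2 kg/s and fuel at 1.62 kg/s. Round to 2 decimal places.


AFR = m_air / m_fuel
AFR = 18.2 / 1.62 = 11.23


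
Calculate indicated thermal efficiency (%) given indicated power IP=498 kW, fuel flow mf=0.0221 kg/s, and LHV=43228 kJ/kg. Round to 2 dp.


eta_ith = (IP / (mf * LHV)) * 100
Denominator = 0.0221 * 43228 = 955.3388 kW
eta_ith = (498 / 955.3388) * 100 = 52.13%


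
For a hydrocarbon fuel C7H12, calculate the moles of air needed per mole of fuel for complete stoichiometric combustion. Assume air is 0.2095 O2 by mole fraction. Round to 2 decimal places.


Balanced combustion: C7H12 + 10 O2 -> 7 CO2 + 6 H2O
O2 needed = C + H/4 = 7 + 12/4 = 10.00 moles
Air moles = O2 / 0.2095 = 10.00 / 0.2095 = 47.73 moles air


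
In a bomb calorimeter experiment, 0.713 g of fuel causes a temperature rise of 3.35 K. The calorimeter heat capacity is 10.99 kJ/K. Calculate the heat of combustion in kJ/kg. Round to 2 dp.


Hc = C_cal * delta_T / m_fuel
Q_released = 10.99 * 3.35 = 36.8165 kJ
m_fuel = 0.713 g = 0.713/1000 kg = 0.000713 kg
Hc = 36.8165 / 0.000713 = 51636.04 kJ/kg


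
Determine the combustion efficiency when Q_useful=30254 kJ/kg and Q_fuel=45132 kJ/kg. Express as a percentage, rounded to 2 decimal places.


Efficiency = (Q_useful / Q_fuel) * 100
Efficiency = (30254 / 45132) * 100
Efficiency = 0.6703 * 100 = 67.03%


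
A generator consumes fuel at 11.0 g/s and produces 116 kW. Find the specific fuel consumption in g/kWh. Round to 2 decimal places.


SFC = (mf / BP) * 3600
Rate = 11.0 / 116 = 0.094828 g/(s*kW)
SFC = 0.094828 * 3600 = 341.38 g/kWh


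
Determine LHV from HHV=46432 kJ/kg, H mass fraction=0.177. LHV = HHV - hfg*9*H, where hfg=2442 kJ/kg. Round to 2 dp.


LHV = HHV - hfg * 9 * H
Water correction = 2442 * 9 * 0.177 = 3890.106 kJ/kg
LHV = 46432 - 3890.106 = 42541.89 kJ/kg


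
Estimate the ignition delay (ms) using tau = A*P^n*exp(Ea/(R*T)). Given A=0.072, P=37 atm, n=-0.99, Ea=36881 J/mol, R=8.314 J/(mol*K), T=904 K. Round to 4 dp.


tau = A * P^n * exp(Ea/(R*T))
P^n = 37^(-0.99) = 0.02802078
Ea/(R*T) = 36881/(8.314*904) = 4.907092
exp(Ea/(R*T)) = 135.245605
tau = 0.072 * 0.02802078 * 135.245605 = 0.2729 ms


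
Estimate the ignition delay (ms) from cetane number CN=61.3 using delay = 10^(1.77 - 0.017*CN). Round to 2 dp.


delay = 10^(1.77 - 0.017*CN)
Exponent = 1.77 - 0.017*61.3 = 0.7279
delay = 10^0.7279 = 5.34 ms


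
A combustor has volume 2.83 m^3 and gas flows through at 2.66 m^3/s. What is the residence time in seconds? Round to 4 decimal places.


tau = V / Q_flow
tau = 2.83 / 2.66 = 1.0639 s


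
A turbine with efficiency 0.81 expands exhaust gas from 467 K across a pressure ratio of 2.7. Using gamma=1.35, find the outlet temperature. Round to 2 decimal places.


T_out = T_in * (1 - eta * (1 - PR^(-(gamma-1)/gamma)))
Exponent = -(1.35-1)/1.35 = -0.25925926
PR^exp = 2.7^(-0.25925926) = 0.77297411
Factor = 1 - 0.81*(1 - 0.77297411) = 0.81610903
T_out = 467 * 0.81610903 = 381.12 K


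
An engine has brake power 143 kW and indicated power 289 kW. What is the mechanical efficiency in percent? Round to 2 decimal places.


eta_mech = (BP / IP) * 100
Ratio = 143 / 289 = 0.4948
eta_mech = 0.4948 * 100 = 49.48%


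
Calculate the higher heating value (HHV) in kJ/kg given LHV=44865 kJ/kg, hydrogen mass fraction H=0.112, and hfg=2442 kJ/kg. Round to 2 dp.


HHV = LHV + hfg * 9 * H
Water addition = 2442 * 9 * 0.112 = 2461.536 kJ/kg
HHV = 44865 + 2461.536 = 47326.54 kJ/kg


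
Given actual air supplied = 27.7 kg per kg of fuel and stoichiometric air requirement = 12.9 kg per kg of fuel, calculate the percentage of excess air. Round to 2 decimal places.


Excess air = actual - stoichiometric = 27.7 - 12.9 = 14.80 kg/kg fuel
Excess air % = (excess / stoich) * 100 = (14.80 / 12.9) * 100 = 114.73%


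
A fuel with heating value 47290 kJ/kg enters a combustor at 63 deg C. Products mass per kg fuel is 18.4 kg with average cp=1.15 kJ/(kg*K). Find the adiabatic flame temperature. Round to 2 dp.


T_ad = T_in + Hc / (m_p * cp)
Denominator = 18.4 * 1.15 = 21.1600
Temperature rise = 47290 / 21.1600 = 2234.88 K
T_ad = 63 + 2234.88 = 2297.88 deg C


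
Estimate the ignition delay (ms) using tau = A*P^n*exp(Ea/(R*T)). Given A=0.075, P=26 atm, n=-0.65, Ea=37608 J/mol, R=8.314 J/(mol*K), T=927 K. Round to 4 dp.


tau = A * P^n * exp(Ea/(R*T))
P^n = 26^(-0.65) = 0.12030047
Ea/(R*T) = 37608/(8.314*927) = 4.879670
exp(Ea/(R*T)) = 131.587279
tau = 0.075 * 0.12030047 * 131.587279 = 1.1873 ms


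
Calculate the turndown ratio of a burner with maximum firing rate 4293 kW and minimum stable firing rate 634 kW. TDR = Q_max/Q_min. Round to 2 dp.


TDR = Q_max / Q_min
TDR = 4293 / 634 = 6.77


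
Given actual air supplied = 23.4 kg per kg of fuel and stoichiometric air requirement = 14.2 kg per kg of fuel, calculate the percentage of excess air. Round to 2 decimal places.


Excess air = actual - stoichiometric = 23.4 - 14.2 = 9.20 kg/kg fuel
Excess air % = (excess / stoich) * 100 = (9.20 / 14.2) * 100 = 64.79%


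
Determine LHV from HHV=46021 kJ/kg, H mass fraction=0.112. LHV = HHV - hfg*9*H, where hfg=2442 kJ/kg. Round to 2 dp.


LHV = HHV - hfg * 9 * H
Water correction = 2442 * 9 * 0.112 = 2461.536 kJ/kg
LHV = 46021 - 2461.536 = 43559.46 kJ/kg


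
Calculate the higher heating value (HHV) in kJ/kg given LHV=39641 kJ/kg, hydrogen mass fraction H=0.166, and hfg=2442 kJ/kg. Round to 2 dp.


HHV = LHV + hfg * 9 * H
Water addition = 2442 * 9 * 0.166 = 3648.348 kJ/kg
HHV = 39641 + 3648.348 = 43289.35 kJ/kg


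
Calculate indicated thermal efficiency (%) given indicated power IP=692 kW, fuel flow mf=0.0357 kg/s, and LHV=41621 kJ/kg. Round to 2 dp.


eta_ith = (IP / (mf * LHV)) * 100
Denominator = 0.0357 * 41621 = 1485.8697 kW
eta_ith = (692 / 1485.8697) * 100 = 46.57%


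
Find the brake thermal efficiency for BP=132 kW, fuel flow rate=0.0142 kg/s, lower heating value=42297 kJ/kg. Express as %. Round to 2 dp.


eta_BTE = (BP / (mf * LHV)) * 100
Denominator = 0.0142 * 42297 = 600.6174 kW
eta_BTE = (132 / 600.6174) * 100 = 21.98%


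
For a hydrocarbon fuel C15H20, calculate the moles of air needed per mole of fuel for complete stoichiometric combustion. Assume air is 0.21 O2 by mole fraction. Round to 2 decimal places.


Balanced combustion: C15H20 + 20 O2 -> 15 CO2 + 10 H2O
O2 needed = C + H/4 = 15 + 20/4 = 20.00 moles
Air moles = O2 / 0.21 = 20.00 / 0.21 = 95.24 moles air


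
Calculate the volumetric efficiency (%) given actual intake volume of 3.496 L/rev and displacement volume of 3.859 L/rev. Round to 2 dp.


eta_v = (V_actual / V_disp) * 100
Ratio = 3.496 / 3.859 = 0.9059
eta_v = 0.9059 * 100 = 90.59%


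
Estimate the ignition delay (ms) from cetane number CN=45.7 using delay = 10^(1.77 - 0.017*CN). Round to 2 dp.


delay = 10^(1.77 - 0.017*CN)
Exponent = 1.77 - 0.017*45.7 = 0.9931
delay = 10^0.9931 = 9.84 ms


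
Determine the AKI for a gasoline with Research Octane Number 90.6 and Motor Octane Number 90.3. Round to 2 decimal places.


AKI = (RON + MON) / 2
AKI = (90.6 + 90.3) / 2
AKI = 180.9 / 2 = 90.45


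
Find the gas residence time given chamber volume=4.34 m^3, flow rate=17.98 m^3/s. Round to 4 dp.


tau = V / Q_flow
tau = 4.34 / 17.98 = 0.2414 s


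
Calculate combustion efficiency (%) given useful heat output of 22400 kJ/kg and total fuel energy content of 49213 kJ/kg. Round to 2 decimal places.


Efficiency = (Q_useful / Q_fuel) * 100
Efficiency = (22400 / 49213) * 100
Efficiency = 0.4552 * 100 = 45.52%


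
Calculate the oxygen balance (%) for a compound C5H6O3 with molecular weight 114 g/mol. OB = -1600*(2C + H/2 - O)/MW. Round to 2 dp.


OB = -1600 * (2C + H/2 - O) / MW
Inner = 2*5 + 6/2 - 3 = 10.00
OB = -1600 * 10.00 / 114 = -140.35%


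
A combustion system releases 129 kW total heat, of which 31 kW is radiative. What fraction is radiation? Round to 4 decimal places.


f_rad = Q_rad / Q_total
f_rad = 31 / 129 = 0.2403


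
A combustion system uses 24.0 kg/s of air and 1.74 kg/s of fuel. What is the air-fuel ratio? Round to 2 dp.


AFR = m_air / m_fuel
AFR = 24.0 / 1.74 = 13.79


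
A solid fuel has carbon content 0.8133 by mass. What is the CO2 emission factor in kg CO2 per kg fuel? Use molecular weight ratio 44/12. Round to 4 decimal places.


EF = C_frac * (M_CO2 / M_C)
EF = 0.8133 * (44/12)
EF = 0.8133 * 3.666667 = 2.9821 kg_CO2/kg_fuel


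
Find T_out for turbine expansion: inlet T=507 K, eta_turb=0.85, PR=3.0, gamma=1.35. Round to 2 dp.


T_out = T_in * (1 - eta * (1 - PR^(-(gamma-1)/gamma)))
Exponent = -(1.35-1)/1.35 = -0.25925926
PR^exp = 3.0^(-0.25925926) = 0.75214556
Factor = 1 - 0.85*(1 - 0.75214556) = 0.78932373
T_out = 507 * 0.78932373 = 400.19 K


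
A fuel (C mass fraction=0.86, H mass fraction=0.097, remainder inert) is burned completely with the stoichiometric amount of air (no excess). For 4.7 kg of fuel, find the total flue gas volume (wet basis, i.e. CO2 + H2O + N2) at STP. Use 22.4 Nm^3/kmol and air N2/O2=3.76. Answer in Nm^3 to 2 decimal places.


Per kg fuel: CO2 = (C/12 kmol)*22.4 = (0.86/12)*22.4 = 1.60533 Nm^3
Per kg fuel: H2O = (H/2 kmol)*22.4 = (0.097/2)*22.4 = 1.08640 Nm^3
O2 needed per kg fuel = C/12 + H/4 = 0.86/12 + 0.097/4 = 0.09591667 kmol
Per kg fuel: N2 = O2*3.76*22.4 = 0.09591667*3.76*22.4 = 8.07849 Nm^3
Total per kg = 1.60533 + 1.08640 + 8.07849 = 10.77022 Nm^3
Total = 10.77022 * 4.7 = 50.62 Nm^3


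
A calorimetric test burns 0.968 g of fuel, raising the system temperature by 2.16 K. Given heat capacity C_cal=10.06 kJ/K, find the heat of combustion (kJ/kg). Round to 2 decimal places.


Hc = C_cal * delta_T / m_fuel
Q_released = 10.06 * 2.16 = 21.7296 kJ
m_fuel = 0.968 g = 0.968/1000 kg = 0.000968 kg
Hc = 21.7296 / 0.000968 = 22447.93 kJ/kg


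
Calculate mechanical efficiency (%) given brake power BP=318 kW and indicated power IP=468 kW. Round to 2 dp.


eta_mech = (BP / IP) * 100
Ratio = 318 / 468 = 0.6795
eta_mech = 0.6795 * 100 = 67.95%


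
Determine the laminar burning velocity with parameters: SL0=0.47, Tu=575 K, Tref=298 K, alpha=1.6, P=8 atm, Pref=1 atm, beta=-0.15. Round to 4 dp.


SL = SL0 * (Tu/Tref)^alpha * (P/Pref)^beta
T ratio = 575/298 = 1.92953020
(T ratio)^alpha = 1.92953020^1.6 = 2.862349
(P/Pref)^beta = 8^(-0.15) = 0.732043
SL = 0.47 * 2.862349 * 0.732043 = 0.9848 m/s


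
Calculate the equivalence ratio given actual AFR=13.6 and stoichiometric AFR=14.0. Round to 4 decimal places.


phi = AFR_stoich / AFR_actual
phi = 14.0 / 13.6 = 1.0294


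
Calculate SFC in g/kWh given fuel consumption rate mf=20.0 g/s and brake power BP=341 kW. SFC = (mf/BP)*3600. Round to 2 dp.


SFC = (mf / BP) * 3600
Rate = 20.0 / 341 = 0.058651 g/(s*kW)
SFC = 0.058651 * 3600 = 211.14 g/kWh


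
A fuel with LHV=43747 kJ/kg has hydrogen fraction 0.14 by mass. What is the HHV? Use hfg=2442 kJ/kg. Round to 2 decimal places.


HHV = LHV + hfg * 9 * H
Water addition = 2442 * 9 * 0.14 = 3076.920 kJ/kg
HHV = 43747 + 3076.920 = 46823.92 kJ/kg


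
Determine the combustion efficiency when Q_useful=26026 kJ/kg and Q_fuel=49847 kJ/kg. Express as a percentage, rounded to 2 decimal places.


Efficiency = (Q_useful / Q_fuel) * 100
Efficiency = (26026 / 49847) * 100
Efficiency = 0.5221 * 100 = 52.21%


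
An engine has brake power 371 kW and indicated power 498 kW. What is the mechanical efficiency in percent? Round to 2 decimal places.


eta_mech = (BP / IP) * 100
Ratio = 371 / 498 = 0.7450
eta_mech = 0.7450 * 100 = 74.50%


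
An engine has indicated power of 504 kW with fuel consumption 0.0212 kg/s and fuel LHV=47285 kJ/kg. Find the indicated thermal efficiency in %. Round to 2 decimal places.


eta_ith = (IP / (mf * LHV)) * 100
Denominator = 0.0212 * 47285 = 1002.4420 kW
eta_ith = (504 / 1002.4420) * 100 = 50.28%


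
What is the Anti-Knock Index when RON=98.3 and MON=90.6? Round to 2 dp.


AKI = (RON + MON) / 2
AKI = (98.3 + 90.6) / 2
AKI = 188.9 / 2 = 94.45


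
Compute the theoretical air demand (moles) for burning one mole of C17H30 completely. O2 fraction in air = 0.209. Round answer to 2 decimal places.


Balanced combustion: C17H30 + 24.5 O2 -> 17 CO2 + 15 H2O
O2 needed = C + H/4 = 17 + 30/4 = 24.50 moles
Air moles = O2 / 0.209 = 24.50 / 0.209 = 117.22 moles air


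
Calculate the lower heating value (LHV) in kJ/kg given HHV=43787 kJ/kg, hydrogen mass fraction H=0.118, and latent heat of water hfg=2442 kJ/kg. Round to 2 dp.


LHV = HHV - hfg * 9 * H
Water correction = 2442 * 9 * 0.118 = 2593.404 kJ/kg
LHV = 43787 - 2593.404 = 41193.60 kJ/kg


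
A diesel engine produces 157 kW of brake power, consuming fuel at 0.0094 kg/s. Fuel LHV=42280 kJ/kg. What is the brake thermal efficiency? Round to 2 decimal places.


eta_BTE = (BP / (mf * LHV)) * 100
Denominator = 0.0094 * 42280 = 397.4320 kW
eta_BTE = (157 / 397.4320) * 100 = 39.50%


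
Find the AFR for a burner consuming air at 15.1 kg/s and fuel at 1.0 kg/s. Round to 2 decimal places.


AFR = m_air / m_fuel
AFR = 15.1 / 1.0 = 15.10


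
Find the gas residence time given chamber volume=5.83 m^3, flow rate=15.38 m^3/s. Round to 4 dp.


tau = V / Q_flow
tau = 5.83 / 15.38 = 0.3791 s


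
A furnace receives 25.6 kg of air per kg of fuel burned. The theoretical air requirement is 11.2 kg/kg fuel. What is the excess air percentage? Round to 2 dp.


Excess air = actual - stoichiometric = 25.6 - 11.2 = 14.40 kg/kg fuel
Excess air % = (excess / stoich) * 100 = (14.40 / 11.2) * 100 = 128.57%
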